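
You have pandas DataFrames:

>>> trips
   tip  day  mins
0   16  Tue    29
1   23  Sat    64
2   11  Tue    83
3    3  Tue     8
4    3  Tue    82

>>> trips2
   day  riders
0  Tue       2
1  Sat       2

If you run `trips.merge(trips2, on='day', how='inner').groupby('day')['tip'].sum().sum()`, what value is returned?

56

merge on 'day' (how='inner') → 5 rows:
   tip  day  mins  riders
0   16  Tue    29       2
1   23  Sat    64       2
2   11  Tue    83       2
3    3  Tue     8       2
4    3  Tue    82       2
group by day, sum of tip:
day
Sat    23
Tue    33
Name: tip, dtype: int64
So sum() = 56.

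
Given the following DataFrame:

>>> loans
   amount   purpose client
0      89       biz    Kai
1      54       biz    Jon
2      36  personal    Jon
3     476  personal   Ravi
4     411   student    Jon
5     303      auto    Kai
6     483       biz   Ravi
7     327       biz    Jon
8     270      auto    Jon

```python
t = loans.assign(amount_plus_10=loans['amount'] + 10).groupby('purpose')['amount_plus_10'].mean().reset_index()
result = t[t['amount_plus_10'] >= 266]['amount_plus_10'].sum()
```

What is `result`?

add column amount_plus_10 = loans['amount'] + 10:
   amount   purpose client  amount_plus_10
0      89       biz    Kai              99
1      54       biz    Jon              64
2      36  personal    Jon              46
3     476  personal   Ravi             486
4     411   student    Jon             421
5     303      auto    Kai             313
6     483       biz   Ravi             493
7     327       biz    Jon             337
8     270      auto    Jon             280
group by purpose, mean of amount_plus_10:
purpose
auto        296.50
biz         248.25
personal    266.00
student     421.00
Name: amount_plus_10, dtype: float64
reset_index():
    purpose  amount_plus_10
0      auto          296.50
1       biz          248.25
2  personal          266.00
3   student          421.00
filter rows where amount_plus_10 >= 266:
    purpose  amount_plus_10
0      auto           296.5
2  personal           266.0
3   student           421.0
Hence 983.5.

983.5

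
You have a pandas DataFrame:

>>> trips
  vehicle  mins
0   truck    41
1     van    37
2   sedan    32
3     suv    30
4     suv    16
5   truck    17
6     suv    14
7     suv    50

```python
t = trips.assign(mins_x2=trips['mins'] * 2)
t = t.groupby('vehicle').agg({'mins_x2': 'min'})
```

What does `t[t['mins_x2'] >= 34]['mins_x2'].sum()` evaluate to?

172

add column mins_x2 = trips['mins'] * 2:
  vehicle  mins  mins_x2
0   truck    41       82
1     van    37       74
2   sedan    32       64
3     suv    30       60
4     suv    16       32
5   truck    17       34
6     suv    14       28
7     suv    50      100
group by vehicle, min of mins_x2:
         mins_x2
vehicle         
sedan         64
suv           28
truck         34
van           74
filter rows where mins_x2 >= 34:
         mins_x2
vehicle         
sedan         64
truck         34
van           74
The sum of column 'mins_x2' is 172.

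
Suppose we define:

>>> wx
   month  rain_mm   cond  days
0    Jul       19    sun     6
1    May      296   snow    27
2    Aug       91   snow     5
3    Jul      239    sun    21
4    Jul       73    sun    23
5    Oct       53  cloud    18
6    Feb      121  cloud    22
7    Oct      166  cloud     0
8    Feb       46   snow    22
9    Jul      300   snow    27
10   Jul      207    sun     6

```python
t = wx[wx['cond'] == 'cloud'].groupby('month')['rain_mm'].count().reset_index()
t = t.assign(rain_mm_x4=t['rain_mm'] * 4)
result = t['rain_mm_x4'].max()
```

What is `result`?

filter rows where cond == 'cloud':
  month  rain_mm   cond  days
5   Oct       53  cloud    18
6   Feb      121  cloud    22
7   Oct      166  cloud     0
group by month, count of rain_mm:
month
Feb    1
Oct    2
Name: rain_mm, dtype: int64
reset_index():
  month  rain_mm
0   Feb        1
1   Oct        2
add column rain_mm_x4 = t['rain_mm'] * 4:
  month  rain_mm  rain_mm_x4
0   Feb        1           4
1   Oct        2           8
Finally, max of column 'rain_mm_x4' = 8.

8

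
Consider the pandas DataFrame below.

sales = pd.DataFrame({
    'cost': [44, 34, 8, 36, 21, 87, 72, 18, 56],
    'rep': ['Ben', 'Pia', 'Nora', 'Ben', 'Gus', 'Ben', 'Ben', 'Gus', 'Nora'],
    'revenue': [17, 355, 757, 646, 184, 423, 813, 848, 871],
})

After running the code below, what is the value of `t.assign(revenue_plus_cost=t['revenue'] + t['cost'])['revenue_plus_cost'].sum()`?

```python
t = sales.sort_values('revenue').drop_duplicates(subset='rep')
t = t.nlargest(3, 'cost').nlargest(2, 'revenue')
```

sort by revenue:
   cost   rep  revenue
0    44   Ben       17
4    21   Gus      184
1    34   Pia      355
5    87   Ben      423
3    36   Ben      646
2     8  Nora      757
6    72   Ben      813
7    18   Gus      848
8    56  Nora      871
drop duplicate rep (keep=first):
   cost   rep  revenue
0    44   Ben       17
4    21   Gus      184
1    34   Pia      355
2     8  Nora      757
take 3 rows with largest cost:
   cost  rep  revenue
0    44  Ben       17
1    34  Pia      355
4    21  Gus      184
take 2 rows with largest revenue:
   cost  rep  revenue
1    34  Pia      355
4    21  Gus      184
add column revenue_plus_cost = t['revenue'] + t['cost']:
   cost  rep  revenue  revenue_plus_cost
1    34  Pia      355                389
4    21  Gus      184                205

594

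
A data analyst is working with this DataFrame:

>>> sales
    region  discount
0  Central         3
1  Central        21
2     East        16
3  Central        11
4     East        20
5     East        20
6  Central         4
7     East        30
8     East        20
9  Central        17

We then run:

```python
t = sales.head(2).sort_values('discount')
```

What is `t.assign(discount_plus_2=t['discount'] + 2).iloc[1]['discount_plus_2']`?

take first 2 rows:
    region  discount
0  Central         3
1  Central        21
sort by discount:
    region  discount
0  Central         3
1  Central        21
add column discount_plus_2 = t['discount'] + 2:
    region  discount  discount_plus_2
0  Central         3                5
1  Central        21               23

23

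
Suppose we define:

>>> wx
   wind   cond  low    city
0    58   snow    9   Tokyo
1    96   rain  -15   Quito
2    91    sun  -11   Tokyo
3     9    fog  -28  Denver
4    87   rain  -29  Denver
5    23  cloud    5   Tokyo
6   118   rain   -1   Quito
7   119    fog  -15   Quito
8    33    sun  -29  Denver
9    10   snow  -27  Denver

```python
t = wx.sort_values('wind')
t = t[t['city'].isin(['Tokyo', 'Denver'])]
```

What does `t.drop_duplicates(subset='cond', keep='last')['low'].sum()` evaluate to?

-54

sort by wind:
   wind   cond  low    city
3     9    fog  -28  Denver
9    10   snow  -27  Denver
5    23  cloud    5   Tokyo
8    33    sun  -29  Denver
0    58   snow    9   Tokyo
4    87   rain  -29  Denver
2    91    sun  -11   Tokyo
1    96   rain  -15   Quito
6   118   rain   -1   Quito
7   119    fog  -15   Quito
filter rows where city in ['Tokyo', 'Denver']:
   wind   cond  low    city
3     9    fog  -28  Denver
9    10   snow  -27  Denver
5    23  cloud    5   Tokyo
8    33    sun  -29  Denver
0    58   snow    9   Tokyo
4    87   rain  -29  Denver
2    91    sun  -11   Tokyo
drop duplicate cond (keep=last):
   wind   cond  low    city
3     9    fog  -28  Denver
5    23  cloud    5   Tokyo
0    58   snow    9   Tokyo
4    87   rain  -29  Denver
2    91    sun  -11   Tokyo
Reading off the sum of column 'low', we get -54.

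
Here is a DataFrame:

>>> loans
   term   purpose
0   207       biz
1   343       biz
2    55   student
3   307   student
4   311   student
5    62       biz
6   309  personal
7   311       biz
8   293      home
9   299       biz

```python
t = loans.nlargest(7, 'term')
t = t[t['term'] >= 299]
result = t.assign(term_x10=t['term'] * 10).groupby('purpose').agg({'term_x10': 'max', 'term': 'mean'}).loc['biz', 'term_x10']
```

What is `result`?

take 7 rows with largest term:
   term   purpose
1   343       biz
4   311   student
7   311       biz
6   309  personal
3   307   student
9   299       biz
8   293      home
filter rows where term >= 299:
   term   purpose
1   343       biz
4   311   student
7   311       biz
6   309  personal
3   307   student
9   299       biz
add column term_x10 = t['term'] * 10:
   term   purpose  term_x10
1   343       biz      3430
4   311   student      3110
7   311       biz      3110
6   309  personal      3090
3   307   student      3070
9   299       biz      2990
group by purpose: max(term_x10), mean(term):
          term_x10        term
purpose                       
biz           3430  317.666667
personal      3090  309.000000
student       3110  309.000000

3430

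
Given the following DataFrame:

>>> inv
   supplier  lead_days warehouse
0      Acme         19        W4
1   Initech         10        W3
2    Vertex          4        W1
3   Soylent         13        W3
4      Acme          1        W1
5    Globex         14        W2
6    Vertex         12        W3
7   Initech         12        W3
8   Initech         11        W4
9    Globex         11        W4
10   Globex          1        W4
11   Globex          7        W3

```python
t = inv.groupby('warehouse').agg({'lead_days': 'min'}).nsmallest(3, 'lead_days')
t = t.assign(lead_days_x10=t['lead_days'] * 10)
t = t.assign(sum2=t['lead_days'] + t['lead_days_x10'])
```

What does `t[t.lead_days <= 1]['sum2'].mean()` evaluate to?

group by warehouse, min of lead_days:
           lead_days
warehouse           
W1                 1
W2                14
W3                 7
W4                 1
take 3 rows with smallest lead_days:
           lead_days
warehouse           
W1                 1
W4                 1
W3                 7
add column lead_days_x10 = t['lead_days'] * 10:
           lead_days  lead_days_x10
warehouse                          
W1                 1             10
W4                 1             10
W3                 7             70
add column sum2 = t['lead_days'] + t['lead_days_x10']:
           lead_days  lead_days_x10  sum2
warehouse                                
W1                 1             10    11
W4                 1             10    11
W3                 7             70    77
filter rows where lead_days <= 1:
           lead_days  lead_days_x10  sum2
warehouse                                
W1                 1             10    11
W4                 1             10    11
The mean of column 'sum2' is 11.0.

11.0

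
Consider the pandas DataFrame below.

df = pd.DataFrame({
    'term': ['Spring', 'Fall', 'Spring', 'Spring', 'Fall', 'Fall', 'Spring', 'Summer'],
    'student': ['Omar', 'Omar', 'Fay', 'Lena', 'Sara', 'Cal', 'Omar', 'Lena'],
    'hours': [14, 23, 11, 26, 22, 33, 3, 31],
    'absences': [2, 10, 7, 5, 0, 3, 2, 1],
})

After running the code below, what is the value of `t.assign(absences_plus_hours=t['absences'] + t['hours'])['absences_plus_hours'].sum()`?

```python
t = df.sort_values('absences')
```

sort by absences:
     term student  hours  absences
4    Fall    Sara     22         0
7  Summer    Lena     31         1
0  Spring    Omar     14         2
6  Spring    Omar      3         2
5    Fall     Cal     33         3
3  Spring    Lena     26         5
2  Spring     Fay     11         7
1    Fall    Omar     23        10
add column absences_plus_hours = t['absences'] + t['hours']:
     term student  hours  absences  absences_plus_hours
4    Fall    Sara     22         0                   22
7  Summer    Lena     31         1                   32
0  Spring    Omar     14         2                   16
6  Spring    Omar      3         2                    5
5    Fall     Cal     33         3                   36
3  Spring    Lena     26         5                   31
2  Spring     Fay     11         7                   18
1    Fall    Omar     23        10                   33
Finally, sum of column 'absences_plus_hours' = 193.

193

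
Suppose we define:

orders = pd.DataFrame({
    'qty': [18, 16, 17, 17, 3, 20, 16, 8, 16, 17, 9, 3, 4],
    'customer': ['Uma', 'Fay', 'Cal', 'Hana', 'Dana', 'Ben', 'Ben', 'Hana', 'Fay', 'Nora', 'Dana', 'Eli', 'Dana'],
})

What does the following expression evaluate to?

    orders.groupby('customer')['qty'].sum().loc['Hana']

group by customer, sum of qty:
customer
Ben     36
Cal     17
Dana    16
Eli      3
Fay     32
Hana    25
Nora    17
Uma     18
Name: qty, dtype: int64

25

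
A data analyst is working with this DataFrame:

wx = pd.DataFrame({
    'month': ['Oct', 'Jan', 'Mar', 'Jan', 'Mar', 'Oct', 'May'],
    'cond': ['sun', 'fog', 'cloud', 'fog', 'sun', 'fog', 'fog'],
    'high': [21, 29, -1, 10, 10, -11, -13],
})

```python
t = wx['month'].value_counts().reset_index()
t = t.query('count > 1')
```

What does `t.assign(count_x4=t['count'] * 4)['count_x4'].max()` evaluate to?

8

value_counts of month:
month
Oct    2
Jan    2
Mar    2
May    1
Name: count, dtype: int64
reset_index():
  month  count
0   Oct      2
1   Jan      2
2   Mar      2
3   May      1
filter rows where count > 1:
  month  count
0   Oct      2
1   Jan      2
2   Mar      2
add column count_x4 = t['count'] * 4:
  month  count  count_x4
0   Oct      2         8
1   Jan      2         8
2   Mar      2         8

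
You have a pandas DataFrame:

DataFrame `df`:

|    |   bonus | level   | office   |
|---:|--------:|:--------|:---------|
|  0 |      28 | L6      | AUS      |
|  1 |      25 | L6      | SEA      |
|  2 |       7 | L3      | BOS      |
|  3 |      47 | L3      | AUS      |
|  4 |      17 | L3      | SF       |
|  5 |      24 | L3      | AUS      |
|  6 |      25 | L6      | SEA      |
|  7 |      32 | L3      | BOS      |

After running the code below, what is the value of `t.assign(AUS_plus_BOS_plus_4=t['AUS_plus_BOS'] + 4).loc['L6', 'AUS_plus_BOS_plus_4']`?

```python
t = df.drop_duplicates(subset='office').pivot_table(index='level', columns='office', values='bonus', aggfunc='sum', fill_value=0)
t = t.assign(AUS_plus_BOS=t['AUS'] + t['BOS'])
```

drop duplicate office (keep=first):
   bonus level office
0     28    L6    AUS
1     25    L6    SEA
2      7    L3    BOS
4     17    L3     SF
pivot: rows=level, cols=office, sum(bonus):
office  AUS  BOS  SEA  SF
level                    
L3        0    7    0  17
L6       28    0   25   0
add column AUS_plus_BOS = t['AUS'] + t['BOS']:
office  AUS  BOS  SEA  SF  AUS_plus_BOS
level                                  
L3        0    7    0  17             7
L6       28    0   25   0            28
add column AUS_plus_BOS_plus_4 = t['AUS_plus_BOS'] + 4:
office  AUS  BOS  SEA  SF  AUS_plus_BOS  AUS_plus_BOS_plus_4
level                                                       
L3        0    7    0  17             7                   11
L6       28    0   25   0            28                   32
Reading off the value at row 'L6', column 'AUS_plus_BOS_plus_4', we get 32.

32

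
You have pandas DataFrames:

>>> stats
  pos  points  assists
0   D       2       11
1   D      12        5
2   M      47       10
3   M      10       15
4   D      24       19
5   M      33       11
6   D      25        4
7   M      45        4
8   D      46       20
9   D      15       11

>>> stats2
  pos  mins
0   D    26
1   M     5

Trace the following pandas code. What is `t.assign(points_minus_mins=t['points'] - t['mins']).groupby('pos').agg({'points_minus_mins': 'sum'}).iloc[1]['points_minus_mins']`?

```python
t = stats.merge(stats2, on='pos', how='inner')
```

merge on 'pos' (how='inner') → 10 rows:
  pos  points  assists  mins
0   D       2       11    26
1   D      12        5    26
2   M      47       10     5
3   M      10       15     5
4   D      24       19    26
5   M      33       11     5
6   D      25        4    26
7   M      45        4     5
8   D      46       20    26
9   D      15       11    26
add column points_minus_mins = t['points'] - t['mins']:
  pos  points  assists  mins  points_minus_mins
0   D       2       11    26                -24
1   D      12        5    26                -14
2   M      47       10     5                 42
3   M      10       15     5                  5
4   D      24       19    26                 -2
5   M      33       11     5                 28
6   D      25        4    26                 -1
7   M      45        4     5                 40
8   D      46       20    26                 20
9   D      15       11    26                -11
group by pos, sum of points_minus_mins:
     points_minus_mins
pos                   
D                  -32
M                  115

115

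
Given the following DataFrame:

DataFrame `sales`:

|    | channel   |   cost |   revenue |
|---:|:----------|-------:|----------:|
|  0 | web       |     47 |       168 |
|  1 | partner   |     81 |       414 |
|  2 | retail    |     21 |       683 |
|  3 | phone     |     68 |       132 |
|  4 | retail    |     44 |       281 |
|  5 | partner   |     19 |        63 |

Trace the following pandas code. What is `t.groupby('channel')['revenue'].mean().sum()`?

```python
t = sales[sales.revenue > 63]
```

1196.0

filter rows where revenue > 63:
   channel  cost  revenue
0      web    47      168
1  partner    81      414
2   retail    21      683
3    phone    68      132
4   retail    44      281
group by channel, mean of revenue:
channel
partner    414.0
phone      132.0
retail     482.0
web        168.0
Name: revenue, dtype: float64
Reading off the sum of the resulting series, we get 1196.0.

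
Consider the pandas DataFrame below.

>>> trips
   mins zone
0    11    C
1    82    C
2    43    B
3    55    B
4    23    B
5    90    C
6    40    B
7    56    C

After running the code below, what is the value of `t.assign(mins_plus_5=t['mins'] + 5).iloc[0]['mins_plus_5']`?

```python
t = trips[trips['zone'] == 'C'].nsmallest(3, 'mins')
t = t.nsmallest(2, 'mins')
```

filter rows where zone == 'C':
   mins zone
0    11    C
1    82    C
5    90    C
7    56    C
take 3 rows with smallest mins:
   mins zone
0    11    C
7    56    C
1    82    C
take 2 rows with smallest mins:
   mins zone
0    11    C
7    56    C
add column mins_plus_5 = t['mins'] + 5:
   mins zone  mins_plus_5
0    11    C           16
7    56    C           61

16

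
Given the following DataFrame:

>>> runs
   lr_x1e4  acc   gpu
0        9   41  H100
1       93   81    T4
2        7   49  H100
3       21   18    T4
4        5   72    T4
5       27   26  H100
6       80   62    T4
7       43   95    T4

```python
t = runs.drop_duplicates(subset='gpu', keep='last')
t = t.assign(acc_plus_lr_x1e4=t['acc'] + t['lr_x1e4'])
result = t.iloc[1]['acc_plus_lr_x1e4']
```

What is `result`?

138

drop duplicate gpu (keep=last):
   lr_x1e4  acc   gpu
5       27   26  H100
7       43   95    T4
add column acc_plus_lr_x1e4 = t['acc'] + t['lr_x1e4']:
   lr_x1e4  acc   gpu  acc_plus_lr_x1e4
5       27   26  H100                53
7       43   95    T4               138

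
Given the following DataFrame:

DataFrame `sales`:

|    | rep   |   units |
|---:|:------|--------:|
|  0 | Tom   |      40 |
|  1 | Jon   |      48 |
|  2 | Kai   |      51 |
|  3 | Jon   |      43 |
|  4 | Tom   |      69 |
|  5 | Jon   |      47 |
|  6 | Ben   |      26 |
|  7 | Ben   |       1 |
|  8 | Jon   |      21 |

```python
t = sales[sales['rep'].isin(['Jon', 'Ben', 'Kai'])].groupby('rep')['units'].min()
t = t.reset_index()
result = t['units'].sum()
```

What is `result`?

73

filter rows where rep in ['Jon', 'Ben', 'Kai']:
   rep  units
1  Jon     48
2  Kai     51
3  Jon     43
5  Jon     47
6  Ben     26
7  Ben      1
8  Jon     21
group by rep, min of units:
rep
Ben     1
Jon    21
Kai    51
Name: units, dtype: int64
reset_index():
   rep  units
0  Ben      1
1  Jon     21
2  Kai     51
Hence 73.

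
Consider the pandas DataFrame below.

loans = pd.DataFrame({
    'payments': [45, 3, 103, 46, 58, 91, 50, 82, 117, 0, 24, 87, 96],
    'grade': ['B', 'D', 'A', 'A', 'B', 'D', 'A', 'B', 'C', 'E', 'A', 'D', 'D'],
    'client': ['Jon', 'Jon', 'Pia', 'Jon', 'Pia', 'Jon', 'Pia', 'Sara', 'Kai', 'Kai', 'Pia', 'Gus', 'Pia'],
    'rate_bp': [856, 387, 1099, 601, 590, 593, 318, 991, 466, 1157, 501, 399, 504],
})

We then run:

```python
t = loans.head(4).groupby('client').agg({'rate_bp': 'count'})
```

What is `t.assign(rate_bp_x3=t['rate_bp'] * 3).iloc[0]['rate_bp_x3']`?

take first 4 rows:
   payments grade client  rate_bp
0        45     B    Jon      856
1         3     D    Jon      387
2       103     A    Pia     1099
3        46     A    Jon      601
group by client, count of rate_bp:
        rate_bp
client         
Jon           3
Pia           1
add column rate_bp_x3 = t['rate_bp'] * 3:
        rate_bp  rate_bp_x3
client                     
Jon           3           9
Pia           1           3
Taking the value at position 0, column 'rate_bp_x3' gives 9.

9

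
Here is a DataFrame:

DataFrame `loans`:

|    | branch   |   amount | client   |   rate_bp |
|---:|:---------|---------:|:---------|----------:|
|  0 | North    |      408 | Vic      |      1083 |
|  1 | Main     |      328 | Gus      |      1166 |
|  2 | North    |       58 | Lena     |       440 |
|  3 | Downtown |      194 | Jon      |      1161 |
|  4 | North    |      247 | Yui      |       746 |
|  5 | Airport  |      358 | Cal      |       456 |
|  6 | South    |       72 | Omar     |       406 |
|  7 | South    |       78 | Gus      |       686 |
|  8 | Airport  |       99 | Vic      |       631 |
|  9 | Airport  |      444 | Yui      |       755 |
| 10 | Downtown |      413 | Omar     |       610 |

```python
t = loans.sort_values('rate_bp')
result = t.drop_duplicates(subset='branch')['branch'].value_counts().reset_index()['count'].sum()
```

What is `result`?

sort by rate_bp:
      branch  amount client  rate_bp
6      South      72   Omar      406
2      North      58   Lena      440
5    Airport     358    Cal      456
10  Downtown     413   Omar      610
8    Airport      99    Vic      631
7      South      78    Gus      686
4      North     247    Yui      746
9    Airport     444    Yui      755
0      North     408    Vic     1083
3   Downtown     194    Jon     1161
1       Main     328    Gus     1166
drop duplicate branch (keep=first):
      branch  amount client  rate_bp
6      South      72   Omar      406
2      North      58   Lena      440
5    Airport     358    Cal      456
10  Downtown     413   Omar      610
1       Main     328    Gus     1166
value_counts of branch:
branch
South       1
North       1
Airport     1
Downtown    1
Main        1
Name: count, dtype: int64
reset_index():
     branch  count
0     South      1
1     North      1
2   Airport      1
3  Downtown      1
4      Main      1
Taking the sum of column 'count' gives 5.

5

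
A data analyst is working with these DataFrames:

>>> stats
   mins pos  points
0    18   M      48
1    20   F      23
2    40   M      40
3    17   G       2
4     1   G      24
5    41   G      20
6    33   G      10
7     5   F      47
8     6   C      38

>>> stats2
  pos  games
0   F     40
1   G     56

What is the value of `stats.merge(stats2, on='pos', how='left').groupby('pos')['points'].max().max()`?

48

merge on 'pos' (how='left') → 9 rows:
   mins pos  points  games
0    18   M      48    NaN
1    20   F      23   40.0
2    40   M      40    NaN
3    17   G       2   56.0
4     1   G      24   56.0
5    41   G      20   56.0
6    33   G      10   56.0
7     5   F      47   40.0
8     6   C      38    NaN
group by pos, max of points:
pos
C    38
F    47
G    24
M    48
Name: points, dtype: int64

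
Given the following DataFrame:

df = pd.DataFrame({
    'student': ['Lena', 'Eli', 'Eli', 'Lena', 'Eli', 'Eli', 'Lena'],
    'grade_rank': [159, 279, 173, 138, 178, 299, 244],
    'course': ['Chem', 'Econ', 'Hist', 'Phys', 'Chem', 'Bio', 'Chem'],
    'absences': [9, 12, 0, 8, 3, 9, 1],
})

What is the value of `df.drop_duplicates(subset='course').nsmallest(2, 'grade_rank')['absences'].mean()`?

drop duplicate course (keep=first):
  student  grade_rank course  absences
0    Lena         159   Chem         9
1     Eli         279   Econ        12
2     Eli         173   Hist         0
3    Lena         138   Phys         8
5     Eli         299    Bio         9
take 2 rows with smallest grade_rank:
  student  grade_rank course  absences
3    Lena         138   Phys         8
0    Lena         159   Chem         9

8.5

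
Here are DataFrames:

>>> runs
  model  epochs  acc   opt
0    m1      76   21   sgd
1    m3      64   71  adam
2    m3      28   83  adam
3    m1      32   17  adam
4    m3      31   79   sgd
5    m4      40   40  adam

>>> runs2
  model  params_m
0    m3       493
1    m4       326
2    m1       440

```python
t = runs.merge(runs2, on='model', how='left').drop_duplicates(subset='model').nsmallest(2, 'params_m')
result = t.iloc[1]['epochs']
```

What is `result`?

76

merge on 'model' (how='left') → 6 rows:
  model  epochs  acc   opt  params_m
0    m1      76   21   sgd       440
1    m3      64   71  adam       493
2    m3      28   83  adam       493
3    m1      32   17  adam       440
4    m3      31   79   sgd       493
5    m4      40   40  adam       326
drop duplicate model (keep=first):
  model  epochs  acc   opt  params_m
0    m1      76   21   sgd       440
1    m3      64   71  adam       493
5    m4      40   40  adam       326
take 2 rows with smallest params_m:
  model  epochs  acc   opt  params_m
5    m4      40   40  adam       326
0    m1      76   21   sgd       440
Finally, value at position 1, column 'epochs' = 76.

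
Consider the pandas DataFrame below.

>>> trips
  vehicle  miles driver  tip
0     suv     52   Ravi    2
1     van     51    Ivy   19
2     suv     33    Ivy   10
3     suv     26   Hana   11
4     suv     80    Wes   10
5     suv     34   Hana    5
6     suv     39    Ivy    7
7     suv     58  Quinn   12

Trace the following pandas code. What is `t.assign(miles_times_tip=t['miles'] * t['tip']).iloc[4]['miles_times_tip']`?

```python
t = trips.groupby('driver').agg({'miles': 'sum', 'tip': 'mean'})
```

group by driver: sum(miles), mean(tip):
        miles   tip
driver             
Hana       60   8.0
Ivy       123  12.0
Quinn      58  12.0
Ravi       52   2.0
Wes        80  10.0
add column miles_times_tip = t['miles'] * t['tip']:
        miles   tip  miles_times_tip
driver                              
Hana       60   8.0            480.0
Ivy       123  12.0           1476.0
Quinn      58  12.0            696.0
Ravi       52   2.0            104.0
Wes        80  10.0            800.0
Hence 800.0.

800.0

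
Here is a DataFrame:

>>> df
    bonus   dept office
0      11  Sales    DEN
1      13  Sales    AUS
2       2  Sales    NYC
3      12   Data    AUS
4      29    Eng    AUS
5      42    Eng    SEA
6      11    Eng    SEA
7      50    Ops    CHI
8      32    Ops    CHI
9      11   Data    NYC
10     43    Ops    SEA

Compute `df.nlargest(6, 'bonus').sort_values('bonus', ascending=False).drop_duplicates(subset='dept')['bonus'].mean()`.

35.0

take 6 rows with largest bonus:
    bonus   dept office
7      50    Ops    CHI
10     43    Ops    SEA
5      42    Eng    SEA
8      32    Ops    CHI
4      29    Eng    AUS
1      13  Sales    AUS
sort by bonus descending:
    bonus   dept office
7      50    Ops    CHI
10     43    Ops    SEA
5      42    Eng    SEA
8      32    Ops    CHI
4      29    Eng    AUS
1      13  Sales    AUS
drop duplicate dept (keep=first):
   bonus   dept office
7     50    Ops    CHI
5     42    Eng    SEA
1     13  Sales    AUS
Taking the mean of column 'bonus' gives 35.0.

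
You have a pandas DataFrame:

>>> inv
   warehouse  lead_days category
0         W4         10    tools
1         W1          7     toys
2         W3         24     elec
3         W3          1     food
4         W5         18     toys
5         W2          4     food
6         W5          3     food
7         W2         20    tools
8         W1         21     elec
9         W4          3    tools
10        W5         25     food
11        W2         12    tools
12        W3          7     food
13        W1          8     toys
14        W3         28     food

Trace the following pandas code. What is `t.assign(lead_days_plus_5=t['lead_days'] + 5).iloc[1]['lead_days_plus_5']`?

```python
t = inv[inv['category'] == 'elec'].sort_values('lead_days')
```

filter rows where category == 'elec':
  warehouse  lead_days category
2        W3         24     elec
8        W1         21     elec
sort by lead_days:
  warehouse  lead_days category
8        W1         21     elec
2        W3         24     elec
add column lead_days_plus_5 = t['lead_days'] + 5:
  warehouse  lead_days category  lead_days_plus_5
8        W1         21     elec                26
2        W3         24     elec                29
The value at position 1, column 'lead_days_plus_5' is 29.

29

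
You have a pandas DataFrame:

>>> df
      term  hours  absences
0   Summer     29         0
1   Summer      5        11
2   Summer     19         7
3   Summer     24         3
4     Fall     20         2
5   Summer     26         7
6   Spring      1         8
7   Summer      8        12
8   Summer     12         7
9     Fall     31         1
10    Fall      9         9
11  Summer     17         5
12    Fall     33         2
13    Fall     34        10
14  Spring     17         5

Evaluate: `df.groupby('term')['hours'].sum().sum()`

285

group by term, sum of hours:
term
Fall      127
Spring     18
Summer    140
Name: hours, dtype: int64
Taking the sum of the resulting series gives 285.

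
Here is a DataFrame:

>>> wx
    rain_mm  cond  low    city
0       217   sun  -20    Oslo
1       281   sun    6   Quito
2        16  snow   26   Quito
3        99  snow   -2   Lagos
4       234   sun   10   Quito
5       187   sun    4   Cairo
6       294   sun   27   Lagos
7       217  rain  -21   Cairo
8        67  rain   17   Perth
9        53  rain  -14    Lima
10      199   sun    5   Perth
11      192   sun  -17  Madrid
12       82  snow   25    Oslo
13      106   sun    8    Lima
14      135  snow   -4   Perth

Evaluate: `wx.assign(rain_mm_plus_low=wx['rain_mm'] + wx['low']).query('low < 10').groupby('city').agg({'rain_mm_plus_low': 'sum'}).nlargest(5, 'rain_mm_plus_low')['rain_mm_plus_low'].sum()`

add column rain_mm_plus_low = wx['rain_mm'] + wx['low']:
    rain_mm  cond  low    city  rain_mm_plus_low
0       217   sun  -20    Oslo               197
1       281   sun    6   Quito               287
2        16  snow   26   Quito                42
3        99  snow   -2   Lagos                97
4       234   sun   10   Quito               244
5       187   sun    4   Cairo               191
6       294   sun   27   Lagos               321
7       217  rain  -21   Cairo               196
8        67  rain   17   Perth                84
9        53  rain  -14    Lima                39
10      199   sun    5   Perth               204
11      192   sun  -17  Madrid               175
12       82  snow   25    Oslo               107
13      106   sun    8    Lima               114
14      135  snow   -4   Perth               131
filter rows where low < 10:
    rain_mm  cond  low    city  rain_mm_plus_low
0       217   sun  -20    Oslo               197
1       281   sun    6   Quito               287
3        99  snow   -2   Lagos                97
5       187   sun    4   Cairo               191
7       217  rain  -21   Cairo               196
9        53  rain  -14    Lima                39
10      199   sun    5   Perth               204
11      192   sun  -17  Madrid               175
13      106   sun    8    Lima               114
14      135  snow   -4   Perth               131
group by city, sum of rain_mm_plus_low:
        rain_mm_plus_low
city                    
Cairo                387
Lagos                 97
Lima                 153
Madrid               175
Oslo                 197
Perth                335
Quito                287
take 5 rows with largest rain_mm_plus_low:
        rain_mm_plus_low
city                    
Cairo                387
Perth                335
Quito                287
Oslo                 197
Madrid               175
So sum() = 1381.

1381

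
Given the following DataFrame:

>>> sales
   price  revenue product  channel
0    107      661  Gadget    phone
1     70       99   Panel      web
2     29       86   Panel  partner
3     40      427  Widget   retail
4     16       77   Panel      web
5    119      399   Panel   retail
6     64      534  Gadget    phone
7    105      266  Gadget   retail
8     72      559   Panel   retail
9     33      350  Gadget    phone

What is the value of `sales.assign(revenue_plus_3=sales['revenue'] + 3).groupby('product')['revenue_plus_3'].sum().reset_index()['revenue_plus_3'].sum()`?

3488

add column revenue_plus_3 = sales['revenue'] + 3:
   price  revenue product  channel  revenue_plus_3
0    107      661  Gadget    phone             664
1     70       99   Panel      web             102
2     29       86   Panel  partner              89
3     40      427  Widget   retail             430
4     16       77   Panel      web              80
5    119      399   Panel   retail             402
6     64      534  Gadget    phone             537
7    105      266  Gadget   retail             269
8     72      559   Panel   retail             562
9     33      350  Gadget    phone             353
group by product, sum of revenue_plus_3:
product
Gadget    1823
Panel     1235
Widget     430
Name: revenue_plus_3, dtype: int64
reset_index():
  product  revenue_plus_3
0  Gadget            1823
1   Panel            1235
2  Widget             430
The sum of column 'revenue_plus_3' is 3488.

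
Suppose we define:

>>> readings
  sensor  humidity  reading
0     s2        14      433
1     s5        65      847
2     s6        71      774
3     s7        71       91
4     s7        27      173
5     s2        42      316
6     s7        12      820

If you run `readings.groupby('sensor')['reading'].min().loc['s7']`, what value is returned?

group by sensor, min of reading:
sensor
s2    316
s5    847
s6    774
s7     91
Name: reading, dtype: int64
Hence 91.

91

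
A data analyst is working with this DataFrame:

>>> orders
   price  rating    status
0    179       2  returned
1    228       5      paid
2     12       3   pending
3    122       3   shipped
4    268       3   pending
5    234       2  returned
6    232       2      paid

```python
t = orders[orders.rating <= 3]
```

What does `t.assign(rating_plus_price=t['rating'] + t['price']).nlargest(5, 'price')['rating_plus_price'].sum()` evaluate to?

1047

filter rows where rating <= 3:
   price  rating    status
0    179       2  returned
2     12       3   pending
3    122       3   shipped
4    268       3   pending
5    234       2  returned
6    232       2      paid
add column rating_plus_price = t['rating'] + t['price']:
   price  rating    status  rating_plus_price
0    179       2  returned                181
2     12       3   pending                 15
3    122       3   shipped                125
4    268       3   pending                271
5    234       2  returned                236
6    232       2      paid                234
take 5 rows with largest price:
   price  rating    status  rating_plus_price
4    268       3   pending                271
5    234       2  returned                236
6    232       2      paid                234
0    179       2  returned                181
3    122       3   shipped                125
Finally, sum of column 'rating_plus_price' = 1047.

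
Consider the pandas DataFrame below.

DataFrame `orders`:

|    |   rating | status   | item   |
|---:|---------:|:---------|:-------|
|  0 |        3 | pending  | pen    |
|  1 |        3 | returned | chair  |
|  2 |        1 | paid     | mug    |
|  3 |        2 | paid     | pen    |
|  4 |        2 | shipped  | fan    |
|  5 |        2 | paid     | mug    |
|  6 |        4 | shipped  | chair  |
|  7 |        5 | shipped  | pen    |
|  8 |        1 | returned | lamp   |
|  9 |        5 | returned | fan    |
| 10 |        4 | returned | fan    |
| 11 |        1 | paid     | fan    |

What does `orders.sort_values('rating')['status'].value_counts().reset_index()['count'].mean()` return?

3.0

sort by rating:
    rating    status   item
2        1      paid    mug
8        1  returned   lamp
11       1      paid    fan
3        2      paid    pen
4        2   shipped    fan
5        2      paid    mug
0        3   pending    pen
1        3  returned  chair
6        4   shipped  chair
10       4  returned    fan
7        5   shipped    pen
9        5  returned    fan
value_counts of status:
status
paid        4
returned    4
shipped     3
pending     1
Name: count, dtype: int64
reset_index():
     status  count
0      paid      4
1  returned      4
2   shipped      3
3   pending      1
Taking the mean of column 'count' gives 3.0.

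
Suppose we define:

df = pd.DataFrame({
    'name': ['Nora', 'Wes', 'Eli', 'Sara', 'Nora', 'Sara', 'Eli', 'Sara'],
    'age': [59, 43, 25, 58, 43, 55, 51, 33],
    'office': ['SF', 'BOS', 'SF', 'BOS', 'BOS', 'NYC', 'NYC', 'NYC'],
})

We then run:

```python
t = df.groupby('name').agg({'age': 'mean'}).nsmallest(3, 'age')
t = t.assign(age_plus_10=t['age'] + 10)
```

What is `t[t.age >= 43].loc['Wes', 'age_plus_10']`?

group by name, mean of age:
            age
name           
Eli   38.000000
Nora  51.000000
Sara  48.666667
Wes   43.000000
take 3 rows with smallest age:
            age
name           
Eli   38.000000
Wes   43.000000
Sara  48.666667
add column age_plus_10 = t['age'] + 10:
            age  age_plus_10
name                        
Eli   38.000000    48.000000
Wes   43.000000    53.000000
Sara  48.666667    58.666667
filter rows where age >= 43:
            age  age_plus_10
name                        
Wes   43.000000    53.000000
Sara  48.666667    58.666667
So loc['Wes', 'age_plus_10'] = 53.0.

53.0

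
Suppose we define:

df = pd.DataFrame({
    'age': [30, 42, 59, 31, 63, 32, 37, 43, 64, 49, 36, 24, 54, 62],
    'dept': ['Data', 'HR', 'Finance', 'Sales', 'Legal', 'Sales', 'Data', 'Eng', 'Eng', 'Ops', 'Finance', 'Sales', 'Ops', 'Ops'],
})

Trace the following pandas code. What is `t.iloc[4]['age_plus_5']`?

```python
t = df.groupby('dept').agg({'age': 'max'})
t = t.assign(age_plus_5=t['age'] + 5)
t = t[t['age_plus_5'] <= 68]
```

group by dept, max of age:
         age
dept        
Data      37
Eng       64
Finance   59
HR        42
Legal     63
Ops       62
Sales     32
add column age_plus_5 = t['age'] + 5:
         age  age_plus_5
dept                    
Data      37          42
Eng       64          69
Finance   59          64
HR        42          47
Legal     63          68
Ops       62          67
Sales     32          37
filter rows where age_plus_5 <= 68:
         age  age_plus_5
dept                    
Data      37          42
Finance   59          64
HR        42          47
Legal     63          68
Ops       62          67
Sales     32          37

67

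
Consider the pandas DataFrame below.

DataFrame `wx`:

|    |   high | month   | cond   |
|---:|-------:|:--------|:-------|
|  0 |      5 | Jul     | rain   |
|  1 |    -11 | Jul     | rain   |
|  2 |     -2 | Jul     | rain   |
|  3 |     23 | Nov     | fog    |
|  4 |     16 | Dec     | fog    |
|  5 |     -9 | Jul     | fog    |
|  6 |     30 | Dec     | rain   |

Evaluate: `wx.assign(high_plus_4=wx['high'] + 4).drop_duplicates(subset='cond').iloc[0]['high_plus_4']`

add column high_plus_4 = wx['high'] + 4:
   high month  cond  high_plus_4
0     5   Jul  rain            9
1   -11   Jul  rain           -7
2    -2   Jul  rain            2
3    23   Nov   fog           27
4    16   Dec   fog           20
5    -9   Jul   fog           -5
6    30   Dec  rain           34
drop duplicate cond (keep=first):
   high month  cond  high_plus_4
0     5   Jul  rain            9
3    23   Nov   fog           27
So iloc[0]['high_plus_4'] = 9.

9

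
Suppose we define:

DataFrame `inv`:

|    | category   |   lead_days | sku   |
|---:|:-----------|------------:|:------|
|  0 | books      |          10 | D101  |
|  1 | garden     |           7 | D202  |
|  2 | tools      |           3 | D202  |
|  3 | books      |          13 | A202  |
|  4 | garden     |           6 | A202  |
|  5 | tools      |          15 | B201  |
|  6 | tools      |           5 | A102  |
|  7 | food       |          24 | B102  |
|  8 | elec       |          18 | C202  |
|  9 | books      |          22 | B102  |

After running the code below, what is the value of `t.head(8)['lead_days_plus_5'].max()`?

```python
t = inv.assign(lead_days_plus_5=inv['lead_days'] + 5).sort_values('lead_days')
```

add column lead_days_plus_5 = inv['lead_days'] + 5:
  category  lead_days   sku  lead_days_plus_5
0    books         10  D101                15
1   garden          7  D202                12
2    tools          3  D202                 8
3    books         13  A202                18
4   garden          6  A202                11
5    tools         15  B201                20
6    tools          5  A102                10
7     food         24  B102                29
8     elec         18  C202                23
9    books         22  B102                27
sort by lead_days:
  category  lead_days   sku  lead_days_plus_5
2    tools          3  D202                 8
6    tools          5  A102                10
4   garden          6  A202                11
1   garden          7  D202                12
0    books         10  D101                15
3    books         13  A202                18
5    tools         15  B201                20
8     elec         18  C202                23
9    books         22  B102                27
7     food         24  B102                29
take first 8 rows:
  category  lead_days   sku  lead_days_plus_5
2    tools          3  D202                 8
6    tools          5  A102                10
4   garden          6  A202                11
1   garden          7  D202                12
0    books         10  D101                15
3    books         13  A202                18
5    tools         15  B201                20
8     elec         18  C202                23
max of column 'lead_days_plus_5' → 23

23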